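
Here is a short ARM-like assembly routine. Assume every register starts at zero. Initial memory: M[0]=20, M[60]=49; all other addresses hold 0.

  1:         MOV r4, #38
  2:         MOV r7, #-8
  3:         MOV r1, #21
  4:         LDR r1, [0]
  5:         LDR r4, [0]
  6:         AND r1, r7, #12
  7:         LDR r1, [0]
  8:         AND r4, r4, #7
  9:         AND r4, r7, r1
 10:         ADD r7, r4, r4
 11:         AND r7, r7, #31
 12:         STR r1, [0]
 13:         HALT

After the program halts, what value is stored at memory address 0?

20

after MOV r4, #38: r4=38
after MOV r7, #-8: r7=-8
after MOV r1, #21: r1=21
after LDR r1, [0]: r1=M[0]=20
after LDR r4, [0]: r4=M[0]=20
after AND r1, r7, #12: r1=(-8)&12=8
after LDR r1, [0]: r1=M[0]=20
after AND r4, r4, #7: r4=20&7=4
after AND r4, r7, r1: r4=(-8)&20=16
after ADD r7, r4, r4: r7=16+16=32
after AND r7, r7, #31: r7=32&31=0
STR r1, [0] → M[0]=20
halt.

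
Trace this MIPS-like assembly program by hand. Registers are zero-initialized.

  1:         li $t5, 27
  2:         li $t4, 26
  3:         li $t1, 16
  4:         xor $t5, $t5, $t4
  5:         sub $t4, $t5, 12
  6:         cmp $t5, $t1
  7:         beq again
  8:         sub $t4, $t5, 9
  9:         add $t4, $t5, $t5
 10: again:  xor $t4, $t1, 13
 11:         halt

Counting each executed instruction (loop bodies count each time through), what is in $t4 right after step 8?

-8

after li $t5, 27: $t5=27
after li $t4, 26: $t4=26
after li $t1, 16: $t1=16
after xor $t5, $t5, $t4: $t5=27^26=1
after sub $t4, $t5, 12: $t4=1-12=-11
cmp $t5, $t1  (cmp 1,16)
beq again: not taken
after sub $t4, $t5, 9: $t4=1-9=-8
After step 8: $t4 = -8.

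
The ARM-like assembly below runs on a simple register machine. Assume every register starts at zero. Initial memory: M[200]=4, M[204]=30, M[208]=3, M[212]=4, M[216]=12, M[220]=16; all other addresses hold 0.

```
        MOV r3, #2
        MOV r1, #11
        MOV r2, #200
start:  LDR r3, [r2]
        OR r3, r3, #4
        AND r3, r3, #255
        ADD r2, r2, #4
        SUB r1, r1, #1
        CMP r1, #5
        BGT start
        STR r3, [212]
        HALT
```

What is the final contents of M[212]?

r3=2
r1=11
r2=200
r3=M[200]=4
r3=4|4=4
r3=4&255=4
r2=200+4=204
r1=11-1=10
CMP r1, #5  (cmp 10,5)
BGT start: taken
r3=M[204]=30
r3=30|4=30
r3=30&255=30
r2=204+4=208
r1=10-1=9
CMP r1, #5  (cmp 9,5)
BGT start: taken
r3=M[208]=3
r3=3|4=7
r3=7&255=7
r2=208+4=212
r1=9-1=8
CMP r1, #5  (cmp 8,5)
BGT start: taken
r3=M[212]=4
r3=4|4=4
r3=4&255=4
r2=212+4=216
r1=8-1=7
CMP r1, #5  (cmp 7,5)
BGT start: taken
r3=M[216]=12
r3=12|4=12
r3=12&255=12
r2=216+4=220
r1=7-1=6
CMP r1, #5  (cmp 6,5)
BGT start: taken
r3=M[220]=16
r3=16|4=20
r3=20&255=20
r2=220+4=224
r1=6-1=5
CMP r1, #5  (cmp 5,5)
BGT start: not taken
STR r3, [212] → M[212]=20
halt.

20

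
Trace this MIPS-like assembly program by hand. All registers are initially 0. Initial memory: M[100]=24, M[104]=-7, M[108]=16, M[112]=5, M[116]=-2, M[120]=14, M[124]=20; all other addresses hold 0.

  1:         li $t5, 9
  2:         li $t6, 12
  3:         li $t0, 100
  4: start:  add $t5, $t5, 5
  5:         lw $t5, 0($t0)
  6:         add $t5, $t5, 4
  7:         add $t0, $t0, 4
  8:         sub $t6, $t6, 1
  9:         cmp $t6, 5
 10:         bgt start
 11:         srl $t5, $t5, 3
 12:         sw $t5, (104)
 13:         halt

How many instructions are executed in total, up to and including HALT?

li $t5, 9 → $t5=9
li $t6, 12 → $t6=12
li $t0, 100 → $t0=100
add $t5, $t5, 5 → $t5=9+5=14
lw $t5, 0($t0) → $t5=M[100]=24
add $t5, $t5, 4 → $t5=24+4=28
add $t0, $t0, 4 → $t0=100+4=104
sub $t6, $t6, 1 → $t6=12-1=11
cmp $t6, 5  (cmp 11,5)
bgt start: taken
add $t5, $t5, 5 → $t5=28+5=33
lw $t5, 0($t0) → $t5=M[104]=-7
add $t5, $t5, 4 → $t5=(-7)+4=-3
add $t0, $t0, 4 → $t0=104+4=108
sub $t6, $t6, 1 → $t6=11-1=10
cmp $t6, 5  (cmp 10,5)
bgt start: taken
add $t5, $t5, 5 → $t5=(-3)+5=2
lw $t5, 0($t0) → $t5=M[108]=16
add $t5, $t5, 4 → $t5=16+4=20
add $t0, $t0, 4 → $t0=108+4=112
sub $t6, $t6, 1 → $t6=10-1=9
cmp $t6, 5  (cmp 9,5)
bgt start: taken
add $t5, $t5, 5 → $t5=20+5=25
lw $t5, 0($t0) → $t5=M[112]=5
add $t5, $t5, 4 → $t5=5+4=9
add $t0, $t0, 4 → $t0=112+4=116
sub $t6, $t6, 1 → $t6=9-1=8
cmp $t6, 5  (cmp 8,5)
bgt start: taken
add $t5, $t5, 5 → $t5=9+5=14
lw $t5, 0($t0) → $t5=M[116]=-2
add $t5, $t5, 4 → $t5=(-2)+4=2
add $t0, $t0, 4 → $t0=116+4=120
sub $t6, $t6, 1 → $t6=8-1=7
cmp $t6, 5  (cmp 7,5)
bgt start: taken
add $t5, $t5, 5 → $t5=2+5=7
lw $t5, 0($t0) → $t5=M[120]=14
add $t5, $t5, 4 → $t5=14+4=18
add $t0, $t0, 4 → $t0=120+4=124
sub $t6, $t6, 1 → $t6=7-1=6
cmp $t6, 5  (cmp 6,5)
bgt start: taken
add $t5, $t5, 5 → $t5=18+5=23
lw $t5, 0($t0) → $t5=M[124]=20
add $t5, $t5, 4 → $t5=20+4=24
add $t0, $t0, 4 → $t0=124+4=128
sub $t6, $t6, 1 → $t6=6-1=5
cmp $t6, 5  (cmp 5,5)
bgt start: not taken
srl $t5, $t5, 3 → $t5=24>>3=3
sw $t5, (104) → M[104]=3
halt.
Total executed instructions: 55.

55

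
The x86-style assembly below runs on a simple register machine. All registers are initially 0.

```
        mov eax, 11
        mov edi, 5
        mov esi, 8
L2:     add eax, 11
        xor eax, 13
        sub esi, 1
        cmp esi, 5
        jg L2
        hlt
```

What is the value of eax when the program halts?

59

mov eax, 11 → eax=11
mov edi, 5 → edi=5
mov esi, 8 → esi=8
add eax, 11 → eax=11+11=22
xor eax, 13 → eax=22^13=27
sub esi, 1 → esi=8-1=7
cmp esi, 5  (cmp 7,5)
jg L2: taken
add eax, 11 → eax=27+11=38
xor eax, 13 → eax=38^13=43
sub esi, 1 → esi=7-1=6
cmp esi, 5  (cmp 6,5)
jg L2: taken
add eax, 11 → eax=43+11=54
xor eax, 13 → eax=54^13=59
sub esi, 1 → esi=6-1=5
cmp esi, 5  (cmp 5,5)
jg L2: not taken
halt.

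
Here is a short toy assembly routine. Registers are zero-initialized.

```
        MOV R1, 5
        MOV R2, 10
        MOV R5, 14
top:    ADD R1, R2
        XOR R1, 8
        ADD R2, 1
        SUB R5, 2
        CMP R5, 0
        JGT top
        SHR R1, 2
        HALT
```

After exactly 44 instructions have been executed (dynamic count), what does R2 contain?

MOV R1, 5 → R1=5
MOV R2, 10 → R2=10
MOV R5, 14 → R5=14
ADD R1, R2 → R1=5+10=15
XOR R1, 8 → R1=15^8=7
ADD R2, 1 → R2=10+1=11
SUB R5, 2 → R5=14-2=12
CMP R5, 0  (cmp 12,0)
JGT top: taken
ADD R1, R2 → R1=7+11=18
XOR R1, 8 → R1=18^8=26
ADD R2, 1 → R2=11+1=12
SUB R5, 2 → R5=12-2=10
CMP R5, 0  (cmp 10,0)
JGT top: taken
ADD R1, R2 → R1=26+12=38
XOR R1, 8 → R1=38^8=46
ADD R2, 1 → R2=12+1=13
SUB R5, 2 → R5=10-2=8
CMP R5, 0  (cmp 8,0)
JGT top: taken
ADD R1, R2 → R1=46+13=59
XOR R1, 8 → R1=59^8=51
ADD R2, 1 → R2=13+1=14
SUB R5, 2 → R5=8-2=6
CMP R5, 0  (cmp 6,0)
JGT top: taken
ADD R1, R2 → R1=51+14=65
XOR R1, 8 → R1=65^8=73
ADD R2, 1 → R2=14+1=15
SUB R5, 2 → R5=6-2=4
CMP R5, 0  (cmp 4,0)
JGT top: taken
ADD R1, R2 → R1=73+15=88
XOR R1, 8 → R1=88^8=80
ADD R2, 1 → R2=15+1=16
SUB R5, 2 → R5=4-2=2
CMP R5, 0  (cmp 2,0)
JGT top: taken
ADD R1, R2 → R1=80+16=96
XOR R1, 8 → R1=96^8=104
ADD R2, 1 → R2=16+1=17
SUB R5, 2 → R5=2-2=0
CMP R5, 0  (cmp 0,0)
After step 44: R2 = 17.

17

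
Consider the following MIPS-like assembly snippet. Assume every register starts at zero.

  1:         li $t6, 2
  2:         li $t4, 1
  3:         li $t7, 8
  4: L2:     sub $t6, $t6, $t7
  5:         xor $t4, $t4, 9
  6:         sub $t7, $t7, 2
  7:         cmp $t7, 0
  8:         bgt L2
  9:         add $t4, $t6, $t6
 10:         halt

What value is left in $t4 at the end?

$t6=2
$t4=1
$t7=8
$t6=2-8=-6
$t4=1^9=8
$t7=8-2=6
cmp $t7, 0  (cmp 6,0)
bgt L2: taken
$t6=(-6)-6=-12
$t4=8^9=1
$t7=6-2=4
cmp $t7, 0  (cmp 4,0)
bgt L2: taken
$t6=(-12)-4=-16
$t4=1^9=8
$t7=4-2=2
cmp $t7, 0  (cmp 2,0)
bgt L2: taken
$t6=(-16)-2=-18
$t4=8^9=1
$t7=2-2=0
cmp $t7, 0  (cmp 0,0)
bgt L2: not taken
$t4=(-18)+(-18)=-36
halt.

-36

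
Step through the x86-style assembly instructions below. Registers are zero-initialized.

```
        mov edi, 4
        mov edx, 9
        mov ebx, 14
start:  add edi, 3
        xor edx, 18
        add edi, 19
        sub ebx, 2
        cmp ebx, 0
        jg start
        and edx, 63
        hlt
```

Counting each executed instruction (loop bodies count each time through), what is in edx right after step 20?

edi=4
edx=9
ebx=14
edi=4+3=7
edx=9^18=27
edi=7+19=26
ebx=14-2=12
cmp ebx, 0  (cmp 12,0)
jg start: taken
edi=26+3=29
edx=27^18=9
edi=29+19=48
ebx=12-2=10
cmp ebx, 0  (cmp 10,0)
jg start: taken
edi=48+3=51
edx=9^18=27
edi=51+19=70
ebx=10-2=8
cmp ebx, 0  (cmp 8,0)
After step 20: edx = 27.

27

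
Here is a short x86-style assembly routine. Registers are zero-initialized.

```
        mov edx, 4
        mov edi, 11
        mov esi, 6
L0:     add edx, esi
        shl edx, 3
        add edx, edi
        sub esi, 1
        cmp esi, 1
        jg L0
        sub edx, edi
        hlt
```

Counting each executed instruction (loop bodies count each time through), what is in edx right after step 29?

401896

mov edx, 4 → edx=4
mov edi, 11 → edi=11
mov esi, 6 → esi=6
add edx, esi → edx=4+6=10
shl edx, 3 → edx=10<<3=80
add edx, edi → edx=80+11=91
sub esi, 1 → esi=6-1=5
cmp esi, 1  (cmp 5,1)
jg L0: taken
add edx, esi → edx=91+5=96
shl edx, 3 → edx=96<<3=768
add edx, edi → edx=768+11=779
sub esi, 1 → esi=5-1=4
cmp esi, 1  (cmp 4,1)
jg L0: taken
add edx, esi → edx=779+4=783
shl edx, 3 → edx=783<<3=6264
add edx, edi → edx=6264+11=6275
sub esi, 1 → esi=4-1=3
cmp esi, 1  (cmp 3,1)
jg L0: taken
add edx, esi → edx=6275+3=6278
shl edx, 3 → edx=6278<<3=50224
add edx, edi → edx=50224+11=50235
sub esi, 1 → esi=3-1=2
cmp esi, 1  (cmp 2,1)
jg L0: taken
add edx, esi → edx=50235+2=50237
shl edx, 3 → edx=50237<<3=401896
After step 29: edx = 401896.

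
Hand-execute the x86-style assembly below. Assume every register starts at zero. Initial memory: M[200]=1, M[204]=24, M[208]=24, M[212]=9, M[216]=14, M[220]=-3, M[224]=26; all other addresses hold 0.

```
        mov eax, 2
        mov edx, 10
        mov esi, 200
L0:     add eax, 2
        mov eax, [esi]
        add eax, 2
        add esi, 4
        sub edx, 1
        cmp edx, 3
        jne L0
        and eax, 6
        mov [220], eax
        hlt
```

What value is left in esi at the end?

228

mov eax, 2 → eax=2
mov edx, 10 → edx=10
mov esi, 200 → esi=200
add eax, 2 → eax=2+2=4
mov eax, [esi] → eax=M[200]=1
add eax, 2 → eax=1+2=3
add esi, 4 → esi=200+4=204
sub edx, 1 → edx=10-1=9
cmp edx, 3  (cmp 9,3)
jne L0: taken
add eax, 2 → eax=3+2=5
mov eax, [esi] → eax=M[204]=24
add eax, 2 → eax=24+2=26
add esi, 4 → esi=204+4=208
sub edx, 1 → edx=9-1=8
cmp edx, 3  (cmp 8,3)
jne L0: taken
add eax, 2 → eax=26+2=28
mov eax, [esi] → eax=M[208]=24
add eax, 2 → eax=24+2=26
add esi, 4 → esi=208+4=212
sub edx, 1 → edx=8-1=7
cmp edx, 3  (cmp 7,3)
jne L0: taken
add eax, 2 → eax=26+2=28
mov eax, [esi] → eax=M[212]=9
add eax, 2 → eax=9+2=11
add esi, 4 → esi=212+4=216
sub edx, 1 → edx=7-1=6
cmp edx, 3  (cmp 6,3)
jne L0: taken
add eax, 2 → eax=11+2=13
mov eax, [esi] → eax=M[216]=14
add eax, 2 → eax=14+2=16
add esi, 4 → esi=216+4=220
sub edx, 1 → edx=6-1=5
cmp edx, 3  (cmp 5,3)
jne L0: taken
add eax, 2 → eax=16+2=18
mov eax, [esi] → eax=M[220]=-3
add eax, 2 → eax=(-3)+2=-1
add esi, 4 → esi=220+4=224
sub edx, 1 → edx=5-1=4
cmp edx, 3  (cmp 4,3)
jne L0: taken
add eax, 2 → eax=(-1)+2=1
mov eax, [esi] → eax=M[224]=26
add eax, 2 → eax=26+2=28
add esi, 4 → esi=224+4=228
sub edx, 1 → edx=4-1=3
cmp edx, 3  (cmp 3,3)
jne L0: not taken
and eax, 6 → eax=28&6=4
mov [220], eax → M[220]=4
halt.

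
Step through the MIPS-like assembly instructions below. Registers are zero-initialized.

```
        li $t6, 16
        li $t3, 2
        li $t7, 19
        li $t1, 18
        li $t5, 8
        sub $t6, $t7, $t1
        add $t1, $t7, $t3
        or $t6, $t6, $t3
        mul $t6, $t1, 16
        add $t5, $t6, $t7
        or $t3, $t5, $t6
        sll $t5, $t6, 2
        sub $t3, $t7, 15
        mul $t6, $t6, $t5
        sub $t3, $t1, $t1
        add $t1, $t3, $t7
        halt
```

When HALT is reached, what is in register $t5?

1344

after li $t6, 16: $t6=16
after li $t3, 2: $t3=2
after li $t7, 19: $t7=19
after li $t1, 18: $t1=18
after li $t5, 8: $t5=8
after sub $t6, $t7, $t1: $t6=19-18=1
after add $t1, $t7, $t3: $t1=19+2=21
after or $t6, $t6, $t3: $t6=1|2=3
after mul $t6, $t1, 16: $t6=21*16=336
after add $t5, $t6, $t7: $t5=336+19=355
after or $t3, $t5, $t6: $t3=355|336=371
after sll $t5, $t6, 2: $t5=336<<2=1344
after sub $t3, $t7, 15: $t3=19-15=4
after mul $t6, $t6, $t5: $t6=336*1344=451584
after sub $t3, $t1, $t1: $t3=21-21=0
after add $t1, $t3, $t7: $t1=0+19=19
halt.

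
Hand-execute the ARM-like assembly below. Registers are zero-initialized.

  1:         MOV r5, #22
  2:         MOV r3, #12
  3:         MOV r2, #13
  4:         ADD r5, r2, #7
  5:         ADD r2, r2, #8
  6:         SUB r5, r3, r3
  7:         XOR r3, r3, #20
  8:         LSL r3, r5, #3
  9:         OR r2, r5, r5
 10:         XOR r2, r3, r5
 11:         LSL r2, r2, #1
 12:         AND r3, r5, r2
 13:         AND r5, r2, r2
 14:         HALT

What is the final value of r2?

0

after MOV r5, #22: r5=22
after MOV r3, #12: r3=12
after MOV r2, #13: r2=13
after ADD r5, r2, #7: r5=13+7=20
after ADD r2, r2, #8: r2=13+8=21
after SUB r5, r3, r3: r5=12-12=0
after XOR r3, r3, #20: r3=12^20=24
after LSL r3, r5, #3: r3=0<<3=0
after OR r2, r5, r5: r2=0|0=0
after XOR r2, r3, r5: r2=0^0=0
after LSL r2, r2, #1: r2=0<<1=0
after AND r3, r5, r2: r3=0&0=0
after AND r5, r2, r2: r5=0&0=0
halt.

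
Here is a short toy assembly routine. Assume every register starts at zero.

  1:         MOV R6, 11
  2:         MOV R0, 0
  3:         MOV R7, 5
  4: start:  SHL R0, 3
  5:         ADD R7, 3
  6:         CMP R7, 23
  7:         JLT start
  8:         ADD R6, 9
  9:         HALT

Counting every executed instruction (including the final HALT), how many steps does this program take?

29

MOV R6, 11 → R6=11
MOV R0, 0 → R0=0
MOV R7, 5 → R7=5
SHL R0, 3 → R0=0<<3=0
ADD R7, 3 → R7=5+3=8
CMP R7, 23  (cmp 8,23)
JLT start: taken
SHL R0, 3 → R0=0<<3=0
ADD R7, 3 → R7=8+3=11
CMP R7, 23  (cmp 11,23)
JLT start: taken
SHL R0, 3 → R0=0<<3=0
ADD R7, 3 → R7=11+3=14
CMP R7, 23  (cmp 14,23)
JLT start: taken
SHL R0, 3 → R0=0<<3=0
ADD R7, 3 → R7=14+3=17
CMP R7, 23  (cmp 17,23)
JLT start: taken
SHL R0, 3 → R0=0<<3=0
ADD R7, 3 → R7=17+3=20
CMP R7, 23  (cmp 20,23)
JLT start: taken
SHL R0, 3 → R0=0<<3=0
ADD R7, 3 → R7=20+3=23
CMP R7, 23  (cmp 23,23)
JLT start: not taken
ADD R6, 9 → R6=11+9=20
halt.
Total executed instructions: 29.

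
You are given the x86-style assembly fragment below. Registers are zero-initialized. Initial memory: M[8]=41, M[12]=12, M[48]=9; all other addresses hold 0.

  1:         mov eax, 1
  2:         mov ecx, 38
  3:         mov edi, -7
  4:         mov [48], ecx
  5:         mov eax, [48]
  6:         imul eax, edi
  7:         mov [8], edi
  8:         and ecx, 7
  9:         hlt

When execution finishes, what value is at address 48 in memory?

after mov eax, 1: eax=1
after mov ecx, 38: ecx=38
after mov edi, -7: edi=-7
mov [48], ecx → M[48]=38
after mov eax, [48]: eax=M[48]=38
after imul eax, edi: eax=38*(-7)=-266
mov [8], edi → M[8]=-7
after and ecx, 7: ecx=38&7=6
halt.

38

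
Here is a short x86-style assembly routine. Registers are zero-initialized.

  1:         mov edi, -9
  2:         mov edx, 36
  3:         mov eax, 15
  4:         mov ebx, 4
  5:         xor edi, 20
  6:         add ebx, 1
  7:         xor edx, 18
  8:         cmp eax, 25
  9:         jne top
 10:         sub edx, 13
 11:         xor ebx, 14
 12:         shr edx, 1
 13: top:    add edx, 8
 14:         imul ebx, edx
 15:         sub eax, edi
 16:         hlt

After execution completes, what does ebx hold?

310

after mov edi, -9: edi=-9
after mov edx, 36: edx=36
after mov eax, 15: eax=15
after mov ebx, 4: ebx=4
after xor edi, 20: edi=(-9)^20=-29
after add ebx, 1: ebx=4+1=5
after xor edx, 18: edx=36^18=54
cmp eax, 25  (cmp 15,25)
jne top: taken
after add edx, 8: edx=54+8=62
after imul ebx, edx: ebx=5*62=310
after sub eax, edi: eax=15-(-29)=44
halt.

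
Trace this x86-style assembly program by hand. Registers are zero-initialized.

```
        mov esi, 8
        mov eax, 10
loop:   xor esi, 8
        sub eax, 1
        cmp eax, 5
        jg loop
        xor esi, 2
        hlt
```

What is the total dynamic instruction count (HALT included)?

24

after mov esi, 8: esi=8
after mov eax, 10: eax=10
after xor esi, 8: esi=8^8=0
after sub eax, 1: eax=10-1=9
cmp eax, 5  (cmp 9,5)
jg loop: taken
after xor esi, 8: esi=0^8=8
after sub eax, 1: eax=9-1=8
cmp eax, 5  (cmp 8,5)
jg loop: taken
after xor esi, 8: esi=8^8=0
after sub eax, 1: eax=8-1=7
cmp eax, 5  (cmp 7,5)
jg loop: taken
after xor esi, 8: esi=0^8=8
after sub eax, 1: eax=7-1=6
cmp eax, 5  (cmp 6,5)
jg loop: taken
after xor esi, 8: esi=8^8=0
after sub eax, 1: eax=6-1=5
cmp eax, 5  (cmp 5,5)
jg loop: not taken
after xor esi, 2: esi=0^2=2
halt.
Total executed instructions: 24.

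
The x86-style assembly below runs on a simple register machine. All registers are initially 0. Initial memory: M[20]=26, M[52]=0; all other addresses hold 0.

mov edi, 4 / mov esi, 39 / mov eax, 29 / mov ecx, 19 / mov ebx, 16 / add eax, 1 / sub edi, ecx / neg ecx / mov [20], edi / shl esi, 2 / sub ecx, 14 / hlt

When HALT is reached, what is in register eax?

after mov edi, 4: edi=4
after mov esi, 39: esi=39
after mov eax, 29: eax=29
after mov ecx, 19: ecx=19
after mov ebx, 16: ebx=16
after add eax, 1: eax=29+1=30
after sub edi, ecx: edi=4-19=-15
after neg ecx: ecx=-(19)=-19
mov [20], edi → M[20]=-15
after shl esi, 2: esi=39<<2=156
after sub ecx, 14: ecx=(-19)-14=-33
halt.

30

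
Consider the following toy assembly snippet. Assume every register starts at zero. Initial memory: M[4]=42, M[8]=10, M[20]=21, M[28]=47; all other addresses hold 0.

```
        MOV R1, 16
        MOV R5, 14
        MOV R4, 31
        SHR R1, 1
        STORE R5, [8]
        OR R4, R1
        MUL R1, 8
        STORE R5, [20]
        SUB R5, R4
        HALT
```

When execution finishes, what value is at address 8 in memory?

MOV R1, 16 → R1=16
MOV R5, 14 → R5=14
MOV R4, 31 → R4=31
SHR R1, 1 → R1=16>>1=8
STORE R5, [8] → M[8]=14
OR R4, R1 → R4=31|8=31
MUL R1, 8 → R1=8*8=64
STORE R5, [20] → M[20]=14
SUB R5, R4 → R5=14-31=-17
halt.

14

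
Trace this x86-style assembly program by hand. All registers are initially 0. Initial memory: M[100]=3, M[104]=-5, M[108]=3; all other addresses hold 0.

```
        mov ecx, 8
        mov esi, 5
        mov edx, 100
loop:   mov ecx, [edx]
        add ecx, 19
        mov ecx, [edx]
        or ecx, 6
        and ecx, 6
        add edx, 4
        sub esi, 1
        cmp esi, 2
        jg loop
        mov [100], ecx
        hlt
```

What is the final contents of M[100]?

6

mov ecx, 8 → ecx=8
mov esi, 5 → esi=5
mov edx, 100 → edx=100
mov ecx, [edx] → ecx=M[100]=3
add ecx, 19 → ecx=3+19=22
mov ecx, [edx] → ecx=M[100]=3
or ecx, 6 → ecx=3|6=7
and ecx, 6 → ecx=7&6=6
add edx, 4 → edx=100+4=104
sub esi, 1 → esi=5-1=4
cmp esi, 2  (cmp 4,2)
jg loop: taken
mov ecx, [edx] → ecx=M[104]=-5
add ecx, 19 → ecx=(-5)+19=14
mov ecx, [edx] → ecx=M[104]=-5
or ecx, 6 → ecx=(-5)|6=-1
and ecx, 6 → ecx=(-1)&6=6
add edx, 4 → edx=104+4=108
sub esi, 1 → esi=4-1=3
cmp esi, 2  (cmp 3,2)
jg loop: taken
mov ecx, [edx] → ecx=M[108]=3
add ecx, 19 → ecx=3+19=22
mov ecx, [edx] → ecx=M[108]=3
or ecx, 6 → ecx=3|6=7
and ecx, 6 → ecx=7&6=6
add edx, 4 → edx=108+4=112
sub esi, 1 → esi=3-1=2
cmp esi, 2  (cmp 2,2)
jg loop: not taken
mov [100], ecx → M[100]=6
halt.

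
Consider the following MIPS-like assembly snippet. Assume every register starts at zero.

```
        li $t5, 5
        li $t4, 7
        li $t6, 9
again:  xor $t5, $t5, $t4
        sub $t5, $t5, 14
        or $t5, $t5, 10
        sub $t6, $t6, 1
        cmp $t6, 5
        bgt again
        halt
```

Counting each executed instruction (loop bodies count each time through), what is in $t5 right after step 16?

-20

after li $t5, 5: $t5=5
after li $t4, 7: $t4=7
after li $t6, 9: $t6=9
after xor $t5, $t5, $t4: $t5=5^7=2
after sub $t5, $t5, 14: $t5=2-14=-12
after or $t5, $t5, 10: $t5=(-12)|10=-2
after sub $t6, $t6, 1: $t6=9-1=8
cmp $t6, 5  (cmp 8,5)
bgt again: taken
after xor $t5, $t5, $t4: $t5=(-2)^7=-7
after sub $t5, $t5, 14: $t5=(-7)-14=-21
after or $t5, $t5, 10: $t5=(-21)|10=-21
after sub $t6, $t6, 1: $t6=8-1=7
cmp $t6, 5  (cmp 7,5)
bgt again: taken
after xor $t5, $t5, $t4: $t5=(-21)^7=-20
After step 16: $t5 = -20.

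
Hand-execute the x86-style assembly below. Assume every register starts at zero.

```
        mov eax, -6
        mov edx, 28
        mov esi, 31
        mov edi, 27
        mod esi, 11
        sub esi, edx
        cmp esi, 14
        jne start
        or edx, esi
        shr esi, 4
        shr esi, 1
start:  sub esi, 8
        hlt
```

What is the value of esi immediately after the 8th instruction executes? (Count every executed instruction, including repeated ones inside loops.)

after mov eax, -6: eax=-6
after mov edx, 28: edx=28
after mov esi, 31: esi=31
after mov edi, 27: edi=27
after mod esi, 11: esi=31%11=9
after sub esi, edx: esi=9-28=-19
cmp esi, 14  (cmp -19,14)
jne start: taken
After step 8: esi = -19.

-19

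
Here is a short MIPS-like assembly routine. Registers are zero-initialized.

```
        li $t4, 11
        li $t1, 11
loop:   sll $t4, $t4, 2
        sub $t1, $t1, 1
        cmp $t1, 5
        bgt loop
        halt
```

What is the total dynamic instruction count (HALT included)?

27

$t4=11
$t1=11
$t4=11<<2=44
$t1=11-1=10
cmp $t1, 5  (cmp 10,5)
bgt loop: taken
$t4=44<<2=176
$t1=10-1=9
cmp $t1, 5  (cmp 9,5)
bgt loop: taken
$t4=176<<2=704
$t1=9-1=8
cmp $t1, 5  (cmp 8,5)
bgt loop: taken
$t4=704<<2=2816
$t1=8-1=7
cmp $t1, 5  (cmp 7,5)
bgt loop: taken
$t4=2816<<2=11264
$t1=7-1=6
cmp $t1, 5  (cmp 6,5)
bgt loop: taken
$t4=11264<<2=45056
$t1=6-1=5
cmp $t1, 5  (cmp 5,5)
bgt loop: not taken
halt.
Total executed instructions: 27.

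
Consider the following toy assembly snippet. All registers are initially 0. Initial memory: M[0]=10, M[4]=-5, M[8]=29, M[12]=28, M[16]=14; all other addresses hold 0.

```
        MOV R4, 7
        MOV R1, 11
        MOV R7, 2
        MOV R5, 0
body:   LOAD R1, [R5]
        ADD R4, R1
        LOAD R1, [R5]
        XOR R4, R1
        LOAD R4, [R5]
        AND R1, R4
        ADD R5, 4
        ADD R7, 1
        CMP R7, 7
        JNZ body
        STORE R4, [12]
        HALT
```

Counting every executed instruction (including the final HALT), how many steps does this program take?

56

R4=7
R1=11
R7=2
R5=0
R1=M[0]=10
R4=7+10=17
R1=M[0]=10
R4=17^10=27
R4=M[0]=10
R1=10&10=10
R5=0+4=4
R7=2+1=3
CMP R7, 7  (cmp 3,7)
JNZ body: taken
R1=M[4]=-5
R4=10+(-5)=5
R1=M[4]=-5
R4=5^(-5)=-2
R4=M[4]=-5
R1=(-5)&(-5)=-5
R5=4+4=8
R7=3+1=4
CMP R7, 7  (cmp 4,7)
JNZ body: taken
R1=M[8]=29
R4=(-5)+29=24
R1=M[8]=29
R4=24^29=5
R4=M[8]=29
R1=29&29=29
R5=8+4=12
R7=4+1=5
CMP R7, 7  (cmp 5,7)
JNZ body: taken
R1=M[12]=28
R4=29+28=57
R1=M[12]=28
R4=57^28=37
R4=M[12]=28
R1=28&28=28
R5=12+4=16
R7=5+1=6
CMP R7, 7  (cmp 6,7)
JNZ body: taken
R1=M[16]=14
R4=28+14=42
R1=M[16]=14
R4=42^14=36
R4=M[16]=14
R1=14&14=14
R5=16+4=20
R7=6+1=7
CMP R7, 7  (cmp 7,7)
JNZ body: not taken
STORE R4, [12] → M[12]=14
halt.
Total executed instructions: 56.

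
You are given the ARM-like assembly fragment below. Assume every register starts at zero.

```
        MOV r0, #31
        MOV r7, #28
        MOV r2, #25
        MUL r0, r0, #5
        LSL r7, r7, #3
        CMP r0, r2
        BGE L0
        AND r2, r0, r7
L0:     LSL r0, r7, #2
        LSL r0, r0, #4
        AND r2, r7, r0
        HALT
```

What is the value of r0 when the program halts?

14336

r0=31
r7=28
r2=25
r0=31*5=155
r7=28<<3=224
CMP r0, r2  (cmp 155,25)
BGE L0: taken
r0=224<<2=896
r0=896<<4=14336
r2=224&14336=0
halt.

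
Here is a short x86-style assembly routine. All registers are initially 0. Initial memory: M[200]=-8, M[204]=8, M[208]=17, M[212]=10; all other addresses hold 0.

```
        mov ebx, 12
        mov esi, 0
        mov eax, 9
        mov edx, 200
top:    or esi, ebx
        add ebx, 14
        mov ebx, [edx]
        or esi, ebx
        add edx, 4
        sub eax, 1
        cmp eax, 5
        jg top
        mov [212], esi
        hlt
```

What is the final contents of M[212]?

-1

after mov ebx, 12: ebx=12
after mov esi, 0: esi=0
after mov eax, 9: eax=9
after mov edx, 200: edx=200
after or esi, ebx: esi=0|12=12
after add ebx, 14: ebx=12+14=26
after mov ebx, [edx]: ebx=M[200]=-8
after or esi, ebx: esi=12|(-8)=-4
after add edx, 4: edx=200+4=204
after sub eax, 1: eax=9-1=8
cmp eax, 5  (cmp 8,5)
jg top: taken
after or esi, ebx: esi=(-4)|(-8)=-4
after add ebx, 14: ebx=(-8)+14=6
after mov ebx, [edx]: ebx=M[204]=8
after or esi, ebx: esi=(-4)|8=-4
after add edx, 4: edx=204+4=208
after sub eax, 1: eax=8-1=7
cmp eax, 5  (cmp 7,5)
jg top: taken
after or esi, ebx: esi=(-4)|8=-4
after add ebx, 14: ebx=8+14=22
after mov ebx, [edx]: ebx=M[208]=17
after or esi, ebx: esi=(-4)|17=-3
after add edx, 4: edx=208+4=212
after sub eax, 1: eax=7-1=6
cmp eax, 5  (cmp 6,5)
jg top: taken
after or esi, ebx: esi=(-3)|17=-3
after add ebx, 14: ebx=17+14=31
after mov ebx, [edx]: ebx=M[212]=10
after or esi, ebx: esi=(-3)|10=-1
after add edx, 4: edx=212+4=216
after sub eax, 1: eax=6-1=5
cmp eax, 5  (cmp 5,5)
jg top: not taken
mov [212], esi → M[212]=-1
halt.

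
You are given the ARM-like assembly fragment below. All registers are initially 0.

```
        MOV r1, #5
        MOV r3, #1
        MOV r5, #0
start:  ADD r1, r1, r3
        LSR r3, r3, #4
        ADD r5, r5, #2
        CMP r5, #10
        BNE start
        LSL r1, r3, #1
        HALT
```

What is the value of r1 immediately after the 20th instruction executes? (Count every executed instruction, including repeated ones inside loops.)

after MOV r1, #5: r1=5
after MOV r3, #1: r3=1
after MOV r5, #0: r5=0
after ADD r1, r1, r3: r1=5+1=6
after LSR r3, r3, #4: r3=1>>4=0
after ADD r5, r5, #2: r5=0+2=2
CMP r5, #10  (cmp 2,10)
BNE start: taken
after ADD r1, r1, r3: r1=6+0=6
after LSR r3, r3, #4: r3=0>>4=0
after ADD r5, r5, #2: r5=2+2=4
CMP r5, #10  (cmp 4,10)
BNE start: taken
after ADD r1, r1, r3: r1=6+0=6
after LSR r3, r3, #4: r3=0>>4=0
after ADD r5, r5, #2: r5=4+2=6
CMP r5, #10  (cmp 6,10)
BNE start: taken
after ADD r1, r1, r3: r1=6+0=6
after LSR r3, r3, #4: r3=0>>4=0
After step 20: r1 = 6.

6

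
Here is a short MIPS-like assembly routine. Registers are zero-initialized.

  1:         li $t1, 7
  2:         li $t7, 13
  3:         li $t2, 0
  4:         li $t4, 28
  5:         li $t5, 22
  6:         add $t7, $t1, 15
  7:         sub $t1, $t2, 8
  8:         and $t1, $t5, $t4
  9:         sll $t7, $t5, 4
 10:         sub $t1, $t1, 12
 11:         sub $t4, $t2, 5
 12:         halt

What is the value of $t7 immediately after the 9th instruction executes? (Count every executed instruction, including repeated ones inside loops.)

352

after li $t1, 7: $t1=7
after li $t7, 13: $t7=13
after li $t2, 0: $t2=0
after li $t4, 28: $t4=28
after li $t5, 22: $t5=22
after add $t7, $t1, 15: $t7=7+15=22
after sub $t1, $t2, 8: $t1=0-8=-8
after and $t1, $t5, $t4: $t1=22&28=20
after sll $t7, $t5, 4: $t7=22<<4=352
After step 9: $t7 = 352.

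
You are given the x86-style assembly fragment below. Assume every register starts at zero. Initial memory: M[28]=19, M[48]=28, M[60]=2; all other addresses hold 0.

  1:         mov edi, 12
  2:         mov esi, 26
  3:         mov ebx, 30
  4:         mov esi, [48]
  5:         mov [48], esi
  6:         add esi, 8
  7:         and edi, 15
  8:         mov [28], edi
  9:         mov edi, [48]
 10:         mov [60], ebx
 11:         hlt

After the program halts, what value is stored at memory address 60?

mov edi, 12 → edi=12
mov esi, 26 → esi=26
mov ebx, 30 → ebx=30
mov esi, [48] → esi=M[48]=28
mov [48], esi → M[48]=28
add esi, 8 → esi=28+8=36
and edi, 15 → edi=12&15=12
mov [28], edi → M[28]=12
mov edi, [48] → edi=M[48]=28
mov [60], ebx → M[60]=30
halt.

30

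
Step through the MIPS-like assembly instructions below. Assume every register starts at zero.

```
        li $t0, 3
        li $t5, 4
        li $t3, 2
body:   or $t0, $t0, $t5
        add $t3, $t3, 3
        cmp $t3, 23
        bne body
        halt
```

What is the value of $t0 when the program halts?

7

li $t0, 3 → $t0=3
li $t5, 4 → $t5=4
li $t3, 2 → $t3=2
or $t0, $t0, $t5 → $t0=3|4=7
add $t3, $t3, 3 → $t3=2+3=5
cmp $t3, 23  (cmp 5,23)
bne body: taken
or $t0, $t0, $t5 → $t0=7|4=7
add $t3, $t3, 3 → $t3=5+3=8
cmp $t3, 23  (cmp 8,23)
bne body: taken
or $t0, $t0, $t5 → $t0=7|4=7
add $t3, $t3, 3 → $t3=8+3=11
cmp $t3, 23  (cmp 11,23)
bne body: taken
or $t0, $t0, $t5 → $t0=7|4=7
add $t3, $t3, 3 → $t3=11+3=14
cmp $t3, 23  (cmp 14,23)
bne body: taken
or $t0, $t0, $t5 → $t0=7|4=7
add $t3, $t3, 3 → $t3=14+3=17
cmp $t3, 23  (cmp 17,23)
bne body: taken
or $t0, $t0, $t5 → $t0=7|4=7
add $t3, $t3, 3 → $t3=17+3=20
cmp $t3, 23  (cmp 20,23)
bne body: taken
or $t0, $t0, $t5 → $t0=7|4=7
add $t3, $t3, 3 → $t3=20+3=23
cmp $t3, 23  (cmp 23,23)
bne body: not taken
halt.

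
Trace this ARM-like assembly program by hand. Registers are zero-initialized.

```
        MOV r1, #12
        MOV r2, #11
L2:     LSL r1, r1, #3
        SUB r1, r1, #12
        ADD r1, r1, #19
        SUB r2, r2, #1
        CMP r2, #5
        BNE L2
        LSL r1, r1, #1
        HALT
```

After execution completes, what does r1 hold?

6815742

after MOV r1, #12: r1=12
after MOV r2, #11: r2=11
after LSL r1, r1, #3: r1=12<<3=96
after SUB r1, r1, #12: r1=96-12=84
after ADD r1, r1, #19: r1=84+19=103
after SUB r2, r2, #1: r2=11-1=10
CMP r2, #5  (cmp 10,5)
BNE L2: taken
after LSL r1, r1, #3: r1=103<<3=824
after SUB r1, r1, #12: r1=824-12=812
after ADD r1, r1, #19: r1=812+19=831
after SUB r2, r2, #1: r2=10-1=9
CMP r2, #5  (cmp 9,5)
BNE L2: taken
after LSL r1, r1, #3: r1=831<<3=6648
after SUB r1, r1, #12: r1=6648-12=6636
after ADD r1, r1, #19: r1=6636+19=6655
after SUB r2, r2, #1: r2=9-1=8
CMP r2, #5  (cmp 8,5)
BNE L2: taken
after LSL r1, r1, #3: r1=6655<<3=53240
after SUB r1, r1, #12: r1=53240-12=53228
after ADD r1, r1, #19: r1=53228+19=53247
after SUB r2, r2, #1: r2=8-1=7
CMP r2, #5  (cmp 7,5)
BNE L2: taken
after LSL r1, r1, #3: r1=53247<<3=425976
after SUB r1, r1, #12: r1=425976-12=425964
after ADD r1, r1, #19: r1=425964+19=425983
after SUB r2, r2, #1: r2=7-1=6
CMP r2, #5  (cmp 6,5)
BNE L2: taken
after LSL r1, r1, #3: r1=425983<<3=3407864
after SUB r1, r1, #12: r1=3407864-12=3407852
after ADD r1, r1, #19: r1=3407852+19=3407871
after SUB r2, r2, #1: r2=6-1=5
CMP r2, #5  (cmp 5,5)
BNE L2: not taken
after LSL r1, r1, #1: r1=3407871<<1=6815742
halt.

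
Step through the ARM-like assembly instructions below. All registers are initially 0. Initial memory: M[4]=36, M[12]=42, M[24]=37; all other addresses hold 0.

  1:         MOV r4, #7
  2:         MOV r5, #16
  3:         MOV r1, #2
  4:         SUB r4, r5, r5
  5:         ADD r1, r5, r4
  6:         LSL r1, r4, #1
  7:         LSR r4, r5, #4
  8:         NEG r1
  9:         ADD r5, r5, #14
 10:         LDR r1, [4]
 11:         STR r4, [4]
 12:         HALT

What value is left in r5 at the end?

30

r4=7
r5=16
r1=2
r4=16-16=0
r1=16+0=16
r1=0<<1=0
r4=16>>4=1
r1=-(0)=0
r5=16+14=30
r1=M[4]=36
STR r4, [4] → M[4]=1
halt.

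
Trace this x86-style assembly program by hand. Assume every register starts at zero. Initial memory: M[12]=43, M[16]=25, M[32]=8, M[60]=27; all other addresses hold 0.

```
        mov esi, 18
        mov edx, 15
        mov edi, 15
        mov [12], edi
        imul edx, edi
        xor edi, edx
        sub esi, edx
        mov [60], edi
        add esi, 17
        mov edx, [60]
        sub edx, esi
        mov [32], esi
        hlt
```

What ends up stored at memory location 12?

mov esi, 18 → esi=18
mov edx, 15 → edx=15
mov edi, 15 → edi=15
mov [12], edi → M[12]=15
imul edx, edi → edx=15*15=225
xor edi, edx → edi=15^225=238
sub esi, edx → esi=18-225=-207
mov [60], edi → M[60]=238
add esi, 17 → esi=(-207)+17=-190
mov edx, [60] → edx=M[60]=238
sub edx, esi → edx=238-(-190)=428
mov [32], esi → M[32]=-190
halt.

15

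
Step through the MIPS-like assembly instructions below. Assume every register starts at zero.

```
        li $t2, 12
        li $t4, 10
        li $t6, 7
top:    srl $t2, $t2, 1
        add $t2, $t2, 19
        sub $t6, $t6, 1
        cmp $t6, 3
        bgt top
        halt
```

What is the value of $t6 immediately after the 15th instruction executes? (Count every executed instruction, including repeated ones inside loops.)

after li $t2, 12: $t2=12
after li $t4, 10: $t4=10
after li $t6, 7: $t6=7
after srl $t2, $t2, 1: $t2=12>>1=6
after add $t2, $t2, 19: $t2=6+19=25
after sub $t6, $t6, 1: $t6=7-1=6
cmp $t6, 3  (cmp 6,3)
bgt top: taken
after srl $t2, $t2, 1: $t2=25>>1=12
after add $t2, $t2, 19: $t2=12+19=31
after sub $t6, $t6, 1: $t6=6-1=5
cmp $t6, 3  (cmp 5,3)
bgt top: taken
after srl $t2, $t2, 1: $t2=31>>1=15
after add $t2, $t2, 19: $t2=15+19=34
After step 15: $t6 = 5.

5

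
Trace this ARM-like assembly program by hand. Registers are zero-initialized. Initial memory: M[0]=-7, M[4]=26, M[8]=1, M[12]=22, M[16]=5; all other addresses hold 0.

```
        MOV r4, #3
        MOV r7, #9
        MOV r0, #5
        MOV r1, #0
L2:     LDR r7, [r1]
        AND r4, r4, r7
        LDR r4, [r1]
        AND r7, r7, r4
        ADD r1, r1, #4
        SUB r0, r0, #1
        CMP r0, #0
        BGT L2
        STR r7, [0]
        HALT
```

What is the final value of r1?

r4=3
r7=9
r0=5
r1=0
r7=M[0]=-7
r4=3&(-7)=1
r4=M[0]=-7
r7=(-7)&(-7)=-7
r1=0+4=4
r0=5-1=4
CMP r0, #0  (cmp 4,0)
BGT L2: taken
r7=M[4]=26
r4=(-7)&26=24
r4=M[4]=26
r7=26&26=26
r1=4+4=8
r0=4-1=3
CMP r0, #0  (cmp 3,0)
BGT L2: taken
r7=M[8]=1
r4=26&1=0
r4=M[8]=1
r7=1&1=1
r1=8+4=12
r0=3-1=2
CMP r0, #0  (cmp 2,0)
BGT L2: taken
r7=M[12]=22
r4=1&22=0
r4=M[12]=22
r7=22&22=22
r1=12+4=16
r0=2-1=1
CMP r0, #0  (cmp 1,0)
BGT L2: taken
r7=M[16]=5
r4=22&5=4
r4=M[16]=5
r7=5&5=5
r1=16+4=20
r0=1-1=0
CMP r0, #0  (cmp 0,0)
BGT L2: not taken
STR r7, [0] → M[0]=5
halt.

20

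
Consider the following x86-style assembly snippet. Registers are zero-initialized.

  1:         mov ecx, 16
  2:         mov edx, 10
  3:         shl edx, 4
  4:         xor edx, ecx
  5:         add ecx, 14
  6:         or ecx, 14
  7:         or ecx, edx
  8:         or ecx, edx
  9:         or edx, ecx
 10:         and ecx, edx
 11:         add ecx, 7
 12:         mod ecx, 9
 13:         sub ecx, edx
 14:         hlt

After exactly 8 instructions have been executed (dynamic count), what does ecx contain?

190

after mov ecx, 16: ecx=16
after mov edx, 10: edx=10
after shl edx, 4: edx=10<<4=160
after xor edx, ecx: edx=160^16=176
after add ecx, 14: ecx=16+14=30
after or ecx, 14: ecx=30|14=30
after or ecx, edx: ecx=30|176=190
after or ecx, edx: ecx=190|176=190
After step 8: ecx = 190.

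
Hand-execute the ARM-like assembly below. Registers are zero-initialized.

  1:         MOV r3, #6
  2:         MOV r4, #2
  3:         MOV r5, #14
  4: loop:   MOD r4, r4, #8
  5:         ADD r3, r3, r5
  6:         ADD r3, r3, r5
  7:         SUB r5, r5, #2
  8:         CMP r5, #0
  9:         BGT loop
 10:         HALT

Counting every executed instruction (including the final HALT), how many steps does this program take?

r3=6
r4=2
r5=14
r4=2%8=2
r3=6+14=20
r3=20+14=34
r5=14-2=12
CMP r5, #0  (cmp 12,0)
BGT loop: taken
r4=2%8=2
r3=34+12=46
r3=46+12=58
r5=12-2=10
CMP r5, #0  (cmp 10,0)
BGT loop: taken
r4=2%8=2
r3=58+10=68
r3=68+10=78
r5=10-2=8
CMP r5, #0  (cmp 8,0)
BGT loop: taken
r4=2%8=2
r3=78+8=86
r3=86+8=94
r5=8-2=6
CMP r5, #0  (cmp 6,0)
BGT loop: taken
r4=2%8=2
r3=94+6=100
r3=100+6=106
r5=6-2=4
CMP r5, #0  (cmp 4,0)
BGT loop: taken
r4=2%8=2
r3=106+4=110
r3=110+4=114
r5=4-2=2
CMP r5, #0  (cmp 2,0)
BGT loop: taken
r4=2%8=2
r3=114+2=116
r3=116+2=118
r5=2-2=0
CMP r5, #0  (cmp 0,0)
BGT loop: not taken
halt.
Total executed instructions: 46.

46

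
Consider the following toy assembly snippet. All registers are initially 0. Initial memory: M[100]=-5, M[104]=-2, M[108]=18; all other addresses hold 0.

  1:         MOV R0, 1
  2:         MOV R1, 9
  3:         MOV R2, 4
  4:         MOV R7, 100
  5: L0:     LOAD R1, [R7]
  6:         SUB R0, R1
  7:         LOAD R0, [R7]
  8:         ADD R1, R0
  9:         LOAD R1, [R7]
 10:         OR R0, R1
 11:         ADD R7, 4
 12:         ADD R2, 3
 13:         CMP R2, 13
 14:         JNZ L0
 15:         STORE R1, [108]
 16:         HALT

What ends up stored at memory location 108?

after MOV R0, 1: R0=1
after MOV R1, 9: R1=9
after MOV R2, 4: R2=4
after MOV R7, 100: R7=100
after LOAD R1, [R7]: R1=M[100]=-5
after SUB R0, R1: R0=1-(-5)=6
after LOAD R0, [R7]: R0=M[100]=-5
after ADD R1, R0: R1=(-5)+(-5)=-10
after LOAD R1, [R7]: R1=M[100]=-5
after OR R0, R1: R0=(-5)|(-5)=-5
after ADD R7, 4: R7=100+4=104
after ADD R2, 3: R2=4+3=7
CMP R2, 13  (cmp 7,13)
JNZ L0: taken
after LOAD R1, [R7]: R1=M[104]=-2
after SUB R0, R1: R0=(-5)-(-2)=-3
after LOAD R0, [R7]: R0=M[104]=-2
after ADD R1, R0: R1=(-2)+(-2)=-4
after LOAD R1, [R7]: R1=M[104]=-2
after OR R0, R1: R0=(-2)|(-2)=-2
after ADD R7, 4: R7=104+4=108
after ADD R2, 3: R2=7+3=10
CMP R2, 13  (cmp 10,13)
JNZ L0: taken
after LOAD R1, [R7]: R1=M[108]=18
after SUB R0, R1: R0=(-2)-18=-20
after LOAD R0, [R7]: R0=M[108]=18
after ADD R1, R0: R1=18+18=36
after LOAD R1, [R7]: R1=M[108]=18
after OR R0, R1: R0=18|18=18
after ADD R7, 4: R7=108+4=112
after ADD R2, 3: R2=10+3=13
CMP R2, 13  (cmp 13,13)
JNZ L0: not taken
STORE R1, [108] → M[108]=18
halt.

18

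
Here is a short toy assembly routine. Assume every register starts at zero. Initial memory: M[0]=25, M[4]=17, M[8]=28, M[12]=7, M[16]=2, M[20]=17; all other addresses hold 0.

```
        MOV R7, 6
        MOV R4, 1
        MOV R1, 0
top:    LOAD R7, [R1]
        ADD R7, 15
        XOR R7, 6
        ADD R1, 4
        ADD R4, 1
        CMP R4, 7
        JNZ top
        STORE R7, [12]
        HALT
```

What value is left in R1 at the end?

MOV R7, 6 → R7=6
MOV R4, 1 → R4=1
MOV R1, 0 → R1=0
LOAD R7, [R1] → R7=M[0]=25
ADD R7, 15 → R7=25+15=40
XOR R7, 6 → R7=40^6=46
ADD R1, 4 → R1=0+4=4
ADD R4, 1 → R4=1+1=2
CMP R4, 7  (cmp 2,7)
JNZ top: taken
LOAD R7, [R1] → R7=M[4]=17
ADD R7, 15 → R7=17+15=32
XOR R7, 6 → R7=32^6=38
ADD R1, 4 → R1=4+4=8
ADD R4, 1 → R4=2+1=3
CMP R4, 7  (cmp 3,7)
JNZ top: taken
LOAD R7, [R1] → R7=M[8]=28
ADD R7, 15 → R7=28+15=43
XOR R7, 6 → R7=43^6=45
ADD R1, 4 → R1=8+4=12
ADD R4, 1 → R4=3+1=4
CMP R4, 7  (cmp 4,7)
JNZ top: taken
LOAD R7, [R1] → R7=M[12]=7
ADD R7, 15 → R7=7+15=22
XOR R7, 6 → R7=22^6=16
ADD R1, 4 → R1=12+4=16
ADD R4, 1 → R4=4+1=5
CMP R4, 7  (cmp 5,7)
JNZ top: taken
LOAD R7, [R1] → R7=M[16]=2
ADD R7, 15 → R7=2+15=17
XOR R7, 6 → R7=17^6=23
ADD R1, 4 → R1=16+4=20
ADD R4, 1 → R4=5+1=6
CMP R4, 7  (cmp 6,7)
JNZ top: taken
LOAD R7, [R1] → R7=M[20]=17
ADD R7, 15 → R7=17+15=32
XOR R7, 6 → R7=32^6=38
ADD R1, 4 → R1=20+4=24
ADD R4, 1 → R4=6+1=7
CMP R4, 7  (cmp 7,7)
JNZ top: not taken
STORE R7, [12] → M[12]=38
halt.

24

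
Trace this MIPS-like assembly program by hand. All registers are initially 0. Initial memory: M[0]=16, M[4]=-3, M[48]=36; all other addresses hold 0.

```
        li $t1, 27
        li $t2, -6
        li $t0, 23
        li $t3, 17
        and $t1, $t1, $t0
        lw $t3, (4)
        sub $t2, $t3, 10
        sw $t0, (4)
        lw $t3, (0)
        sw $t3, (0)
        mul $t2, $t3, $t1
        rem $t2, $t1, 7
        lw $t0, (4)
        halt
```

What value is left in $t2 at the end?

li $t1, 27 → $t1=27
li $t2, -6 → $t2=-6
li $t0, 23 → $t0=23
li $t3, 17 → $t3=17
and $t1, $t1, $t0 → $t1=27&23=19
lw $t3, (4) → $t3=M[4]=-3
sub $t2, $t3, 10 → $t2=(-3)-10=-13
sw $t0, (4) → M[4]=23
lw $t3, (0) → $t3=M[0]=16
sw $t3, (0) → M[0]=16
mul $t2, $t3, $t1 → $t2=16*19=304
rem $t2, $t1, 7 → $t2=19%7=5
lw $t0, (4) → $t0=M[4]=23
halt.

5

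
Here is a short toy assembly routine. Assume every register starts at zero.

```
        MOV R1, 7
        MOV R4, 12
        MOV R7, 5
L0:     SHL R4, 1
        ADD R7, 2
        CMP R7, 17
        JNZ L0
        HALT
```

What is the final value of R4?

768

after MOV R1, 7: R1=7
after MOV R4, 12: R4=12
after MOV R7, 5: R7=5
after SHL R4, 1: R4=12<<1=24
after ADD R7, 2: R7=5+2=7
CMP R7, 17  (cmp 7,17)
JNZ L0: taken
after SHL R4, 1: R4=24<<1=48
after ADD R7, 2: R7=7+2=9
CMP R7, 17  (cmp 9,17)
JNZ L0: taken
after SHL R4, 1: R4=48<<1=96
after ADD R7, 2: R7=9+2=11
CMP R7, 17  (cmp 11,17)
JNZ L0: taken
after SHL R4, 1: R4=96<<1=192
after ADD R7, 2: R7=11+2=13
CMP R7, 17  (cmp 13,17)
JNZ L0: taken
after SHL R4, 1: R4=192<<1=384
after ADD R7, 2: R7=13+2=15
CMP R7, 17  (cmp 15,17)
JNZ L0: taken
after SHL R4, 1: R4=384<<1=768
after ADD R7, 2: R7=15+2=17
CMP R7, 17  (cmp 17,17)
JNZ L0: not taken
halt.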